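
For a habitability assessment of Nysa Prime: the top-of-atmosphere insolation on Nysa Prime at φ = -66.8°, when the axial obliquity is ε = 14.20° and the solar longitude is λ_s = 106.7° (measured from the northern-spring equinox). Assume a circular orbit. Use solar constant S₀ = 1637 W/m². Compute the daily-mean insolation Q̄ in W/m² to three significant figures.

Q̄ ≈ 55.4 W/m²

Solar declination: sin δ = sin ε · sin λ_s = sin 14.20° × sin 106.7° = 0.23496, so δ = +13.589°.
cos H₀ = −tan(-66.8°) tan(+13.589°) = 0.5640, H₀ = 0.9716 rad.
Bracket: H₀ sin φ sin δ + cos φ cos δ sin H₀ = 0.9716×-0.91914×0.23496 + 0.39394×0.97200×0.82578 = -0.209828 + 0.316199 = 0.106371.
Q̄ = (S₀/π) × [bracket] = (1637/π) × 0.106371 = 55.43 W/m².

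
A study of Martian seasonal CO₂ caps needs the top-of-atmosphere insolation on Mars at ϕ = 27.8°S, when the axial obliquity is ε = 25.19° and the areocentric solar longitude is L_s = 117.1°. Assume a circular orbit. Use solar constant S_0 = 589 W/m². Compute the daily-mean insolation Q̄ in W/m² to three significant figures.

sin δ = sin 25.19° × sin 117.1° = 0.37889, so δ = +22.265°.
cos h₀ = −tan(-27.8°) tan(+22.265°) = 0.2159, h₀ = 1.3532 rad.
Bracket: h₀ sin ϕ sin δ + cos ϕ cos δ sin h₀ = 1.3532×-0.46639×0.37889 + 0.88458×0.92544×0.97642 = -0.239125 + 0.799323 = 0.560198.
Q̄ = (S_0/π) × [bracket] = (589/π) × 0.560198 = 105.0 W/m².

Q̄ ≈ 105 W/m²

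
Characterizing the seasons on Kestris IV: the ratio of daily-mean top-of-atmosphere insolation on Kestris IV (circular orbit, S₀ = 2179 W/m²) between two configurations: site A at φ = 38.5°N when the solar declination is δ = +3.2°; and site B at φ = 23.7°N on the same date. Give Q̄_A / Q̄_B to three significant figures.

— Configuration A (φ=+38.5°):
cos H₀ = −tan(+38.5°) tan(+3.200°) = -0.0445, H₀ = 1.6153 rad.
Bracket: H₀ sin φ sin δ + cos φ cos δ sin H₀ = 1.6153×0.62251×0.05582 + 0.78261×0.99844×0.99901 = 0.056129 + 0.780616 = 0.836745.
Q̄ = (S₀/π) × [bracket] = (2179/π) × 0.836745 = 580.36 W/m².
— Configuration B (φ=+23.7°):
cos H₀ = −tan(+23.7°) tan(+3.200°) = -0.0245, H₀ = 1.5953 rad.
Bracket: H₀ sin φ sin δ + cos φ cos δ sin H₀ = 1.5953×0.40195×0.05582 + 0.91566×0.99844×0.99970 = 0.035794 + 0.913957 = 0.949751.
Q̄ = (S₀/π) × [bracket] = (2179/π) × 0.949751 = 658.74 W/m².
Ratio Q̄_A / Q̄_B = 580.36 / 658.74 = 0.8810.

Q̄_A / Q̄_B ≈ 0.881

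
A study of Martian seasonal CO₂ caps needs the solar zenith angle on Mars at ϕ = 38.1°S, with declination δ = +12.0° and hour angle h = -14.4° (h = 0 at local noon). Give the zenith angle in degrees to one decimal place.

cos θ_z = sin ϕ sin δ + cos ϕ cos δ cos h = -0.128289 + 0.745556 = 0.617267.
θ_z = arccos(0.617267) = 51.9°.

θ_z = 51.9°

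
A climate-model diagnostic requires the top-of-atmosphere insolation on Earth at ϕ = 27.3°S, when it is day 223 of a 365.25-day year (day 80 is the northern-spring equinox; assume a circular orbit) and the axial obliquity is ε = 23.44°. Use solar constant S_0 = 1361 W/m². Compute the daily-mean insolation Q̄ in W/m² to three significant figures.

Q̄ ≈ 298 W/m²

Solar longitude: L_s = 360° × (223 − 80)/365.25 = 140.945°.
sin δ = sin 23.44° × sin 140.945° = 0.25064, so δ = +14.515°.
cos h₀ = −tan(-27.3°) tan(+14.515°) = 0.1336, h₀ = 1.4368 rad.
Bracket: h₀ sin ϕ sin δ + cos ϕ cos δ sin h₀ = 1.4368×-0.45865×0.25064 + 0.88862×0.96808×0.99103 = -0.165169 + 0.852539 = 0.687370.
Q̄ = (S_0/π) × [bracket] = (1361/π) × 0.687370 = 297.8 W/m².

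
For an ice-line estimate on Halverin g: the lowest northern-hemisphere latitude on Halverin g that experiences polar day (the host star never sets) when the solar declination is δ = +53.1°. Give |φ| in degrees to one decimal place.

|φ| = 36.9°

Polar day requires cos H₀ = −tan φ tan δ ≤ −1, i.e. tan φ tan δ ≥ 1.
The boundary is |tan φ| · |tan δ| = 1, so |φ| = 90° − |δ| = 90° − 53.1° = 36.9° in the northern hemisphere.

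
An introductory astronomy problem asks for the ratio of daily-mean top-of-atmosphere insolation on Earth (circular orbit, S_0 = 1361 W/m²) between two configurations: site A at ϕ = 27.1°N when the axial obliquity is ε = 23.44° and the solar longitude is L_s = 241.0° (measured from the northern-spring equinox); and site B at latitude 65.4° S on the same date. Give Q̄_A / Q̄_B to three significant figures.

Q̄_A / Q̄_B ≈ 0.586

— Configuration A (ϕ=+27.1°):
Solar declination: sin δ = sin ε · sin L_s = sin 23.44° × sin 241.0° = -0.34791, so δ = -20.360°.
cos h₀ = −tan(+27.1°) tan(-20.360°) = 0.1899, h₀ = 1.3797 rad.
Bracket: h₀ sin ϕ sin δ + cos ϕ cos δ sin h₀ = 1.3797×0.45554×-0.34791 + 0.89021×0.93753×0.98180 = -0.218664 + 0.819409 = 0.600745.
Q̄ = (S_0/π) × [bracket] = (1361/π) × 0.600745 = 260.25 W/m².
— Configuration B (ϕ=-65.4°):
cos h₀ = −tan(-65.4°) tan(-20.360°) = -0.8105, h₀ = 2.5159 rad.
Bracket: h₀ sin ϕ sin δ + cos ϕ cos δ sin h₀ = 2.5159×-0.90924×-0.34791 + 0.41628×0.93753×0.58567 = 0.795864 + 0.228572 = 1.024436.
Q̄ = (S_0/π) × [bracket] = (1361/π) × 1.024436 = 443.81 W/m².
Ratio Q̄_A / Q̄_B = 260.25 / 443.81 = 0.5864.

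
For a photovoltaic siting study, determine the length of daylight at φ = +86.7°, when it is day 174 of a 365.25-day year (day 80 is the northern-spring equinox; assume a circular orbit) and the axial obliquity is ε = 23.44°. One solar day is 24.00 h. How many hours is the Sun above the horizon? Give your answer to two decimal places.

24.00 h

Solar longitude: λ_s = 360° × (174 − 80)/365.25 = 92.649°.
sin δ = sin 23.44° × sin 92.649° = 0.39736, so δ = +23.413°.
Sunrise equation: cos H₀ = −tan φ · tan δ = -7.5099 ≤ −1, so the Sun never sets (polar day) and H₀ = π.
Daylight = 2H₀/(2π) × 24.00 h = (3.1416/π) × 24.00 = 24.00 h.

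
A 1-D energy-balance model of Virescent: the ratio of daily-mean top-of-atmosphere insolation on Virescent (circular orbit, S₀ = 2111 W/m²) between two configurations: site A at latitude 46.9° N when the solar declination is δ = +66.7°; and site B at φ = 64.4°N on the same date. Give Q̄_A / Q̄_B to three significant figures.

— Configuration A (φ=+46.9°):
cos H₀ = −tan(+46.9°) tan(+66.700°) = -2.4813 ≤ −1 ⇒ polar day, H₀ = π.
Bracket: H₀ sin φ sin δ + cos φ cos δ sin H₀ = 3.1416×0.73016×0.91845 + 0.68327×0.39555×0.00000 = 2.106806 + 0.000000 = 2.106806.
Q̄ = (S₀/π) × [bracket] = (2111/π) × 2.106806 = 1415.7 W/m².
— Configuration B (φ=+64.4°):
cos H₀ = −tan(+64.4°) tan(+66.700°) = -4.8463 ≤ −1 ⇒ polar day, H₀ = π.
Bracket: H₀ sin φ sin δ + cos φ cos δ sin H₀ = 3.1416×0.90183×0.91845 + 0.43209×0.39555×0.00000 = 2.602143 + 0.000000 = 2.602143.
Q̄ = (S₀/π) × [bracket] = (2111/π) × 2.602143 = 1748.5 W/m².
Ratio Q̄_A / Q̄_B = 1415.7 / 1748.5 = 0.8097.

Q̄_A / Q̄_B ≈ 0.810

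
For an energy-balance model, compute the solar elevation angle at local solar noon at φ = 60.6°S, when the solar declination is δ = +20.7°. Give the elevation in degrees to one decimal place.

8.7°

At local noon the hour angle is zero, so the zenith angle equals |φ − δ| = |-60.6° − (+20.700°)| = 81.300°.
Elevation = 90° − 81.300° = 8.7°.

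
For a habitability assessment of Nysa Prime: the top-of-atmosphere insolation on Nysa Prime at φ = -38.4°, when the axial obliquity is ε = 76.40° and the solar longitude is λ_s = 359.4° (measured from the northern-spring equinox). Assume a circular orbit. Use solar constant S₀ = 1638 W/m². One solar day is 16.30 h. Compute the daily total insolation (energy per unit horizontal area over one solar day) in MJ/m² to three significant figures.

24.3 MJ/m²

Solar declination: sin δ = sin ε · sin λ_s = sin 76.40° × sin 359.4° = -0.01018, so δ = -0.583°.
cos H₀ = −tan(-38.4°) tan(-0.583°) = -0.0081, H₀ = 1.5789 rad.
Bracket: H₀ sin φ sin δ + cos φ cos δ sin H₀ = 1.5789×-0.62115×-0.01018 + 0.78369×0.99995×0.99997 = 0.009984 + 0.783627 = 0.793611.
Q̄ = (S₀/π) × [bracket] = (1638/π) × 0.793611 = 413.78 W/m².
Daily total = Q̄ × 16.30 h × 3600 s/h = 413.78 × 16.30 × 3600 / 10⁶ = 24.28 MJ/m².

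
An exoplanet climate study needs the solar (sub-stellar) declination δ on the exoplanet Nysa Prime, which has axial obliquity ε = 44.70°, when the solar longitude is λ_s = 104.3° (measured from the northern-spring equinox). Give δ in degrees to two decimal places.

δ = +42.97°

sin δ = sin ε · sin λ_s = sin 44.70° × sin 104.3° = 0.681601.
δ = arcsin(0.681601) = +42.97°.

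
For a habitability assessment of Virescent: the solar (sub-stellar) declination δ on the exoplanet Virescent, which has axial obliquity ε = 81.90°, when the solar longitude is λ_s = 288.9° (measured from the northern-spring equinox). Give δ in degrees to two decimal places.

sin δ = sin ε · sin λ_s = sin 81.90° × sin 288.9° = -0.936647.
δ = arcsin(-0.936647) = -69.50°.

δ = -69.50°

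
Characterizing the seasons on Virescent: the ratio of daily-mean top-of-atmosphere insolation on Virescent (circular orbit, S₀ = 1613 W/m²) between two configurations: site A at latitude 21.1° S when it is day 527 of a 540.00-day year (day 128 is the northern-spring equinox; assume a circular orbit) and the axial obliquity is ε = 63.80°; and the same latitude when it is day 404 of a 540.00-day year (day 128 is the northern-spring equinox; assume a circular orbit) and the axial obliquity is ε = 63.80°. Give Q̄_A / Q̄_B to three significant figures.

Q̄_A / Q̄_B ≈ 1.09

— Configuration A (φ=-21.1°):
Solar longitude: λ_s = 360° × (527 − 128)/540.00 = 266.000°.
sin δ = sin 63.80° × sin 266.000° = -0.89507, so δ = -63.518°.
cos H₀ = −tan(-21.1°) tan(-63.518°) = -0.7745, H₀ = 2.4568 rad.
Bracket: H₀ sin φ sin δ + cos φ cos δ sin H₀ = 2.4568×-0.36000×-0.89507 + 0.93295×0.44592×0.63253 = 0.791643 + 0.263146 = 1.054789.
Q̄ = (S₀/π) × [bracket] = (1613/π) × 1.054789 = 541.56 W/m².
— Configuration B (φ=-21.1°):
Solar longitude: λ_s = 360° × (404 − 128)/540.00 = 184.000°.
sin δ = sin 63.80° × sin 184.000° = -0.06259, so δ = -3.588°.
cos H₀ = −tan(-21.1°) tan(-3.588°) = -0.0242, H₀ = 1.5950 rad.
Bracket: H₀ sin φ sin δ + cos φ cos δ sin H₀ = 1.5950×-0.36000×-0.06259 + 0.93295×0.99804×0.99971 = 0.035939 + 0.930851 = 0.966790.
Q̄ = (S₀/π) × [bracket] = (1613/π) × 0.966790 = 496.38 W/m².
Ratio Q̄_A / Q̄_B = 541.56 / 496.38 = 1.091.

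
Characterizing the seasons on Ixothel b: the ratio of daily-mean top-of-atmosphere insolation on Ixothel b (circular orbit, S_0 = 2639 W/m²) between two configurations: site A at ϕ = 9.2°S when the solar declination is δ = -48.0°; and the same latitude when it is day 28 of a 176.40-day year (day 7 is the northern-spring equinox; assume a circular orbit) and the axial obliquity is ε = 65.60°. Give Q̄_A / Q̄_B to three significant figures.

— Configuration A (ϕ=-9.2°):
cos h₀ = −tan(-9.2°) tan(-48.000°) = -0.1799, h₀ = 1.7517 rad.
Bracket: h₀ sin ϕ sin δ + cos ϕ cos δ sin h₀ = 1.7517×-0.15988×-0.74314 + 0.98714×0.66913×0.98369 = 0.208125 + 0.649752 = 0.857877.
Q̄ = (S_0/π) × [bracket] = (2639/π) × 0.857877 = 720.63 W/m².
— Configuration B (ϕ=-9.2°):
Solar longitude: L_s = 360° × (28 − 7)/176.40 = 42.857°.
sin δ = sin 65.60° × sin 42.857° = 0.61942, so δ = +38.274°.
cos h₀ = −tan(-9.2°) tan(+38.274°) = 0.1278, h₀ = 1.4427 rad.
Bracket: h₀ sin ϕ sin δ + cos ϕ cos δ sin h₀ = 1.4427×-0.15988×0.61942 + 0.98714×0.78506×0.99180 = -0.142875 + 0.768609 = 0.625734.
Q̄ = (S_0/π) × [bracket] = (2639/π) × 0.625734 = 525.63 W/m².
Ratio Q̄_A / Q̄_B = 720.63 / 525.63 = 1.371.

Q̄_A / Q̄_B ≈ 1.37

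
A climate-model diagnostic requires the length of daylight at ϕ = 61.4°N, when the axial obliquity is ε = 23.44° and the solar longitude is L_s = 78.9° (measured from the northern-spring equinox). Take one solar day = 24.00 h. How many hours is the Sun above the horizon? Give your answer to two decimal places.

Solar declination: sin δ = sin ε · sin L_s = sin 23.44° × sin 78.9° = 0.39035, so δ = +22.976°.
cos h₀ = −tan ϕ · tan δ = −tan(+61.4°) × tan(+22.976°) = -0.7776, so h₀ = 2.4617 rad = 141.04°.
Daylight = 2h₀/(2π) × 24.00 h = (2.4617/π) × 24.00 = 18.81 h.

18.81 h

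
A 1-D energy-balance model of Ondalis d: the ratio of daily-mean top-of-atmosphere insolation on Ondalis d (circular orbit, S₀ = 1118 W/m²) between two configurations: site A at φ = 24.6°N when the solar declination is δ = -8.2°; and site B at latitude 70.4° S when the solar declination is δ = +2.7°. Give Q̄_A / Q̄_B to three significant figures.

— Configuration A (φ=+24.6°):
cos H₀ = −tan(+24.6°) tan(-8.200°) = 0.0660, H₀ = 1.5048 rad.
Bracket: H₀ sin φ sin δ + cos φ cos δ sin H₀ = 1.5048×0.41628×-0.14263 + 0.90924×0.98978×0.99782 = -0.089346 + 0.897986 = 0.808640.
Q̄ = (S₀/π) × [bracket] = (1118/π) × 0.808640 = 287.77 W/m².
— Configuration B (φ=-70.4°):
cos H₀ = −tan(-70.4°) tan(+2.700°) = 0.1324, H₀ = 1.4380 rad.
Bracket: H₀ sin φ sin δ + cos φ cos δ sin H₀ = 1.4380×-0.94206×0.04711 + 0.33545×0.99889×0.99119 = -0.063819 + 0.332126 = 0.268307.
Q̄ = (S₀/π) × [bracket] = (1118/π) × 0.268307 = 95.483 W/m².
Ratio Q̄_A / Q̄_B = 287.77 / 95.483 = 3.014.

Q̄_A / Q̄_B ≈ 3.01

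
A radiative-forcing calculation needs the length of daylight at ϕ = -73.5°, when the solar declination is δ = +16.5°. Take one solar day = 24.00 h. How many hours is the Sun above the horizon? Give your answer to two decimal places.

0.00 h

cos h₀ = −tan ϕ · tan δ = −tan(-73.5°) × tan(+16.500°) = 1.0000, so h₀ = 0.0000 rad = 0.00°.
Daylight = 2h₀/(2π) × 24.00 h = (0.0000/π) × 24.00 = 0.00 h.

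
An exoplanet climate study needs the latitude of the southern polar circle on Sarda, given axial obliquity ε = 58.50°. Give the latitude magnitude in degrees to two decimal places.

The polar circle is the lowest latitude that experiences at least one full rotation of continuous darkness at the northern-summer solstice; it lies at |φ| = 90° − ε = 90° − 58.50° = 31.50°.

31.50°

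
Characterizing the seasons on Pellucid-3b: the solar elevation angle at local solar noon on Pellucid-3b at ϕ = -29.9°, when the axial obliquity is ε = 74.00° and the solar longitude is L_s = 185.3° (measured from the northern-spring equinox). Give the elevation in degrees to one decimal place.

65.2°

Solar declination: sin δ = sin ε · sin L_s = sin 74.00° × sin 185.3° = -0.08879, so δ = -5.094°.
At local noon the hour angle is zero, so the zenith angle equals |ϕ − δ| = |-29.9° − (-5.094°)| = 24.806°.
Elevation = 90° − 24.806° = 65.2°.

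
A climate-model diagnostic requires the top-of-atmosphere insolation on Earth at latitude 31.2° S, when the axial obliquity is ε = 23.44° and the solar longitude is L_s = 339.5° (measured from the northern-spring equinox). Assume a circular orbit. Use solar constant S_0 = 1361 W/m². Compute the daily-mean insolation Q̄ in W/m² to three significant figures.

Q̄ ≈ 417 W/m²

Solar declination: sin δ = sin ε · sin L_s = sin 23.44° × sin 339.5° = -0.13931, so δ = -8.008°.
cos h₀ = −tan(-31.2°) tan(-8.008°) = -0.0852, h₀ = 1.6561 rad.
Bracket: h₀ sin ϕ sin δ + cos ϕ cos δ sin h₀ = 1.6561×-0.51803×-0.13931 + 0.85536×0.99025×0.99636 = 0.119515 + 0.843937 = 0.963452.
Q̄ = (S_0/π) × [bracket] = (1361/π) × 0.963452 = 417.4 W/m².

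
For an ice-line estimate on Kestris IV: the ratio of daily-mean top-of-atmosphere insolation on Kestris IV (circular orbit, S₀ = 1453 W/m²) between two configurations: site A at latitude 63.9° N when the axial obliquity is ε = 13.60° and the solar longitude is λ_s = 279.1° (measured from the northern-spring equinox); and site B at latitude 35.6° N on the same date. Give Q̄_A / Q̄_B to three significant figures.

— Configuration A (φ=+63.9°):
Solar declination: sin δ = sin ε · sin λ_s = sin 13.60° × sin 279.1° = -0.23218, so δ = -13.426°.
cos H₀ = −tan(+63.9°) tan(-13.426°) = 0.4873, H₀ = 1.0618 rad.
Bracket: H₀ sin φ sin δ + cos φ cos δ sin H₀ = 1.0618×0.89803×-0.23218 + 0.43994×0.97267×0.87326 = -0.221390 + 0.373682 = 0.152292.
Q̄ = (S₀/π) × [bracket] = (1453/π) × 0.152292 = 70.436 W/m².
— Configuration B (φ=+35.6°):
cos H₀ = −tan(+35.6°) tan(-13.426°) = 0.1709, H₀ = 1.3991 rad.
Bracket: H₀ sin φ sin δ + cos φ cos δ sin H₀ = 1.3991×0.58212×-0.23218 + 0.81310×0.97267×0.98529 = -0.189098 + 0.779244 = 0.590146.
Q̄ = (S₀/π) × [bracket] = (1453/π) × 0.590146 = 272.95 W/m².
Ratio Q̄_A / Q̄_B = 70.436 / 272.95 = 0.2581.

Q̄_A / Q̄_B ≈ 0.258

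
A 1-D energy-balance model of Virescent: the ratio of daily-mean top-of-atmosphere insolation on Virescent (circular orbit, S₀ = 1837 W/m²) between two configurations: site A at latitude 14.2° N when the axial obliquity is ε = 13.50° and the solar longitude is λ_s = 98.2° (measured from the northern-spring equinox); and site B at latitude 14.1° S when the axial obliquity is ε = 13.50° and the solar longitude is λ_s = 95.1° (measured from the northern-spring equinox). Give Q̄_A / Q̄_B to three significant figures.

Q̄_A / Q̄_B ≈ 1.21

— Configuration A (φ=+14.2°):
Solar declination: sin δ = sin ε · sin λ_s = sin 13.50° × sin 98.2° = 0.23106, so δ = +13.359°.
cos H₀ = −tan(+14.2°) tan(+13.359°) = -0.0601, H₀ = 1.6309 rad.
Bracket: H₀ sin φ sin δ + cos φ cos δ sin H₀ = 1.6309×0.24531×0.23106 + 0.96945×0.97294×0.99819 = 0.092442 + 0.941509 = 1.033951.
Q̄ = (S₀/π) × [bracket] = (1837/π) × 1.033951 = 604.59 W/m².
— Configuration B (φ=-14.1°):
Solar declination: sin δ = sin ε · sin λ_s = sin 13.50° × sin 95.1° = 0.23252, so δ = +13.446°.
cos H₀ = −tan(-14.1°) tan(+13.446°) = 0.0601, H₀ = 1.5107 rad.
Bracket: H₀ sin φ sin δ + cos φ cos δ sin H₀ = 1.5107×-0.24362×0.23252 + 0.96987×0.97259×0.99820 = -0.085576 + 0.941588 = 0.856012.
Q̄ = (S₀/π) × [bracket] = (1837/π) × 0.856012 = 500.54 W/m².
Ratio Q̄_A / Q̄_B = 604.59 / 500.54 = 1.208.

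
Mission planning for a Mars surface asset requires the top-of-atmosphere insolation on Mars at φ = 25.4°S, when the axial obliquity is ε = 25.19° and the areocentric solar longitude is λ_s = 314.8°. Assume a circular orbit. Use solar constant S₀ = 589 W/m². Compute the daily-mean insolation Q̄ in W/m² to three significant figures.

sin δ = sin 25.19° × sin 314.8° = -0.30201, so δ = -17.578°.
cos H₀ = −tan(-25.4°) tan(-17.578°) = -0.1504, H₀ = 1.7218 rad.
Bracket: H₀ sin φ sin δ + cos φ cos δ sin H₀ = 1.7218×-0.42894×-0.30201 + 0.90334×0.95331×0.98862 = 0.223049 + 0.851363 = 1.074412.
Q̄ = (S₀/π) × [bracket] = (589/π) × 1.074412 = 201.4 W/m².

Q̄ ≈ 201 W/m²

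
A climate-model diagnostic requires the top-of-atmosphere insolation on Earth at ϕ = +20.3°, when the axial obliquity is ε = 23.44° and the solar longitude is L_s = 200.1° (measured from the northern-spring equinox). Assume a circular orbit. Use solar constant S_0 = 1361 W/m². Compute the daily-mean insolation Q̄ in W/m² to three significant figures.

Solar declination: sin δ = sin ε · sin L_s = sin 23.44° × sin 200.1° = -0.13670, so δ = -7.857°.
cos h₀ = −tan(+20.3°) tan(-7.857°) = 0.0510, h₀ = 1.5197 rad.
Bracket: h₀ sin ϕ sin δ + cos ϕ cos δ sin h₀ = 1.5197×0.34694×-0.13670 + 0.93789×0.99061×0.99870 = -0.072074 + 0.927875 = 0.855801.
Q̄ = (S_0/π) × [bracket] = (1361/π) × 0.855801 = 370.7 W/m².

Q̄ ≈ 371 W/m²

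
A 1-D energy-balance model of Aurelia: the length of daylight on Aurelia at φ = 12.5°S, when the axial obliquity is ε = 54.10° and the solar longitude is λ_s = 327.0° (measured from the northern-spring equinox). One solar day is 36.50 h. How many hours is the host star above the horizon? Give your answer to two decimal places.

19.52 h

Solar declination: sin δ = sin ε · sin λ_s = sin 54.10° × sin 327.0° = -0.44118, so δ = -26.179°.
cos H₀ = −tan φ · tan δ = −tan(-12.5°) × tan(-26.179°) = -0.1090, so H₀ = 1.6800 rad = 96.26°.
Daylight = 2H₀/(2π) × 36.50 h = (1.6800/π) × 36.50 = 19.52 h.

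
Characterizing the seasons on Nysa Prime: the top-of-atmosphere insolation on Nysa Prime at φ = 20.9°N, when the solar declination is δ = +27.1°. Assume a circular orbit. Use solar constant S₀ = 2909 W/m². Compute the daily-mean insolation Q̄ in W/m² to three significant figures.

cos H₀ = −tan(+20.9°) tan(+27.100°) = -0.1954, H₀ = 1.7675 rad.
Bracket: H₀ sin φ sin δ + cos φ cos δ sin H₀ = 1.7675×0.35674×0.45554 + 0.93420×0.89021×0.98072 = 0.287235 + 0.815600 = 1.102835.
Q̄ = (S₀/π) × [bracket] = (2909/π) × 1.102835 = 1021 W/m².

Q̄ ≈ 1.02e+03 W/m²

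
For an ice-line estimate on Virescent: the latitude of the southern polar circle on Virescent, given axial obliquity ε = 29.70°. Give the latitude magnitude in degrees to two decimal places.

The polar circle is the lowest latitude that experiences at least one full rotation of continuous darkness at the northern-summer solstice; it lies at |φ| = 90° − ε = 90° − 29.70° = 60.30°.

60.30°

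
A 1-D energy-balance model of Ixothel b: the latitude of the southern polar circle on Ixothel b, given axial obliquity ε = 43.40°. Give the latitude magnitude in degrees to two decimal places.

46.60°

The polar circle is the lowest latitude that experiences at least one full rotation of continuous darkness at the northern-summer solstice; it lies at |ϕ| = 90° − ε = 90° − 43.40° = 46.60°.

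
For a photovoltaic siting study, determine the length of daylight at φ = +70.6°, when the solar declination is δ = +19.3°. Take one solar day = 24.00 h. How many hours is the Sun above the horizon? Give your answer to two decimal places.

cos H₀ = −tan φ · tan δ = −tan(+70.6°) × tan(+19.300°) = -0.9944, so H₀ = 3.0360 rad = 173.95°.
Daylight = 2H₀/(2π) × 24.00 h = (3.0360/π) × 24.00 = 23.19 h.

23.19 h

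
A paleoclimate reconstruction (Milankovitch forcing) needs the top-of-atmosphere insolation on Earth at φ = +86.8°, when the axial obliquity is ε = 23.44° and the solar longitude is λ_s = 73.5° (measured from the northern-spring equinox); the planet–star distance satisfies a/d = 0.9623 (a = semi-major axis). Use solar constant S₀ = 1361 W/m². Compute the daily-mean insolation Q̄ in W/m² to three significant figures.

Q̄ ≈ 480 W/m²

Solar declination: sin δ = sin ε · sin λ_s = sin 23.44° × sin 73.5° = 0.38141, so δ = +22.421°.
cos H₀ = −tan(+86.8°) tan(+22.421°) = -7.3798 ≤ −1 ⇒ polar day, H₀ = π.
Bracket: H₀ sin φ sin δ + cos φ cos δ sin H₀ = 3.1416×0.99844×0.38141 + 0.05582×0.92441×0.00000 = 1.196368 + 0.000000 = 1.196368.
Inverse-square distance factor (a/d)² = 0.9623² = 0.926021.
Q̄ = (S₀/π) × 0.926021 × [bracket] = (1361/π) × 0.926021 × 1.196368 = 479.9 W/m².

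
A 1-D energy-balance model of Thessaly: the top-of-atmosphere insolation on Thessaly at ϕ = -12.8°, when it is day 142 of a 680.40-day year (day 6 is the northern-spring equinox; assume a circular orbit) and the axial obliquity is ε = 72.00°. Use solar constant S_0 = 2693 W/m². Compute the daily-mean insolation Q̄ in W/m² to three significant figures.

Q̄ ≈ 129 W/m²

Solar longitude: L_s = 360° × (142 − 6)/680.40 = 71.958°.
sin δ = sin 72.00° × sin 71.958° = 0.90429, so δ = +64.728°.
cos h₀ = −tan(-12.8°) tan(+64.728°) = 0.4812, h₀ = 1.0687 rad.
Bracket: h₀ sin ϕ sin δ + cos ϕ cos δ sin h₀ = 1.0687×-0.22155×0.90429 + 0.97515×0.42692×0.87659 = -0.214109 + 0.364934 = 0.150825.
Q̄ = (S_0/π) × [bracket] = (2693/π) × 0.150825 = 129.3 W/m².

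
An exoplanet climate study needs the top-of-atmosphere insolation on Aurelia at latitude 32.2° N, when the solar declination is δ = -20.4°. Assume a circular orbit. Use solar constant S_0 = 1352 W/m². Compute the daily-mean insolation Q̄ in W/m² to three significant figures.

Q̄ ≈ 225 W/m²

cos h₀ = −tan(+32.2°) tan(-20.400°) = 0.2342, h₀ = 1.3344 rad.
Bracket: h₀ sin ϕ sin δ + cos ϕ cos δ sin h₀ = 1.3344×0.53288×-0.34857 + 0.84619×0.93728×0.97219 = -0.247859 + 0.771060 = 0.523201.
Q̄ = (S_0/π) × [bracket] = (1352/π) × 0.523201 = 225.2 W/m².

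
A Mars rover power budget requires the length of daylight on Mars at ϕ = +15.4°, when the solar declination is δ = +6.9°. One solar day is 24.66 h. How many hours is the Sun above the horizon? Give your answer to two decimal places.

cos h₀ = −tan ϕ · tan δ = −tan(+15.4°) × tan(+6.900°) = -0.0333, so h₀ = 1.6041 rad = 91.91°.
Daylight = 2h₀/(2π) × 24.66 h = (1.6041/π) × 24.66 = 12.59 h.

12.59 h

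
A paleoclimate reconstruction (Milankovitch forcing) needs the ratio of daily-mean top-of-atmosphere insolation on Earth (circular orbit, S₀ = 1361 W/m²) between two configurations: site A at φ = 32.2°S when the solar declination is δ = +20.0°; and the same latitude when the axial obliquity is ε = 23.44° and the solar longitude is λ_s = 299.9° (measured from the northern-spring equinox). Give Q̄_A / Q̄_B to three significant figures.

Q̄_A / Q̄_B ≈ 0.480

— Configuration A (φ=-32.2°):
cos H₀ = −tan(-32.2°) tan(+20.000°) = 0.2292, H₀ = 1.3395 rad.
Bracket: H₀ sin φ sin δ + cos φ cos δ sin H₀ = 1.3395×-0.53288×0.34202 + 0.84619×0.93969×0.97338 = -0.244131 + 0.773989 = 0.529858.
Q̄ = (S₀/π) × [bracket] = (1361/π) × 0.529858 = 229.54 W/m².
— Configuration B (φ=-32.2°):
Solar declination: sin δ = sin ε · sin λ_s = sin 23.44° × sin 299.9° = -0.34484, so δ = -20.172°.
cos H₀ = −tan(-32.2°) tan(-20.172°) = -0.2313, H₀ = 1.8043 rad.
Bracket: H₀ sin φ sin δ + cos φ cos δ sin H₀ = 1.8043×-0.53288×-0.34484 + 0.84619×0.93866×0.97287 = 0.331555 + 0.772736 = 1.104291.
Q̄ = (S₀/π) × [bracket] = (1361/π) × 1.104291 = 478.40 W/m².
Ratio Q̄_A / Q̄_B = 229.54 / 478.40 = 0.4798.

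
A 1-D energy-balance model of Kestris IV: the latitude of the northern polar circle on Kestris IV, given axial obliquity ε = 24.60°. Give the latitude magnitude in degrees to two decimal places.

The polar circle is the lowest latitude that experiences at least one full rotation of continuous daylight at the northern-summer solstice; it lies at |ϕ| = 90° − ε = 90° − 24.60° = 65.40°.

65.40°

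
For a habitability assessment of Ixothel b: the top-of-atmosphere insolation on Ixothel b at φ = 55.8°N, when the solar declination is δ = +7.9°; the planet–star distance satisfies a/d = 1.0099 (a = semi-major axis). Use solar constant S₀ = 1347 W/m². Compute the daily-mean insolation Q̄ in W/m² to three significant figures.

Q̄ ≈ 327 W/m²

cos H₀ = −tan(+55.8°) tan(+7.900°) = -0.2042, H₀ = 1.7764 rad.
Bracket: H₀ sin φ sin δ + cos φ cos δ sin H₀ = 1.7764×0.82708×0.13744 + 0.56208×0.99051×0.97893 = 0.201930 + 0.545015 = 0.746945.
Inverse-square distance factor (a/d)² = 1.0099² = 1.019898.
Q̄ = (S₀/π) × 1.019898 × [bracket] = (1347/π) × 1.019898 × 0.746945 = 326.6 W/m².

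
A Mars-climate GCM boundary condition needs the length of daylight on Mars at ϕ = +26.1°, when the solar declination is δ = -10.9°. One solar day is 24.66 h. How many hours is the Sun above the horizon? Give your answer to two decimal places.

cos h₀ = −tan ϕ · tan δ = −tan(+26.1°) × tan(-10.900°) = 0.0943, so h₀ = 1.4763 rad = 84.59°.
Daylight = 2h₀/(2π) × 24.66 h = (1.4763/π) × 24.66 = 11.59 h.

11.59 h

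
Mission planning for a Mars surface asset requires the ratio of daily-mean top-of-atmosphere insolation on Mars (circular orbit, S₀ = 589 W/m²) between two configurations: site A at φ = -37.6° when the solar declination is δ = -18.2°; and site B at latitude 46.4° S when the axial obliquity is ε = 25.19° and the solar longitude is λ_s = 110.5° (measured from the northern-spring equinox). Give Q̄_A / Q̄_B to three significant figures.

Q̄_A / Q̄_B ≈ 4.37

— Configuration A (φ=-37.6°):
cos H₀ = −tan(-37.6°) tan(-18.200°) = -0.2532, H₀ = 1.8268 rad.
Bracket: H₀ sin φ sin δ + cos φ cos δ sin H₀ = 1.8268×-0.61015×-0.31233 + 0.79229×0.94997×0.96741 = 0.348130 + 0.728123 = 1.076253.
Q̄ = (S₀/π) × [bracket] = (589/π) × 1.076253 = 201.78 W/m².
— Configuration B (φ=-46.4°):
Solar declination: sin δ = sin ε · sin λ_s = sin 25.19° × sin 110.5° = 0.39867, so δ = +23.495°.
cos H₀ = −tan(-46.4°) tan(+23.495°) = 0.4565, H₀ = 1.0968 rad.
Bracket: H₀ sin φ sin δ + cos φ cos δ sin H₀ = 1.0968×-0.72417×0.39867 + 0.68962×0.91710×0.88973 = -0.316651 + 0.562710 = 0.246059.
Q̄ = (S₀/π) × [bracket] = (589/π) × 0.246059 = 46.132 W/m².
Ratio Q̄_A / Q̄_B = 201.78 / 46.132 = 4.374.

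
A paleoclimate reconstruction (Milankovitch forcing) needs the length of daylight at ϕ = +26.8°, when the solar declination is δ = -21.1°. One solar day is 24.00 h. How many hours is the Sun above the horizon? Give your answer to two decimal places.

cos h₀ = −tan ϕ · tan δ = −tan(+26.8°) × tan(-21.100°) = 0.1949, so h₀ = 1.3746 rad = 78.76°.
Daylight = 2h₀/(2π) × 24.00 h = (1.3746/π) × 24.00 = 10.50 h.

10.50 h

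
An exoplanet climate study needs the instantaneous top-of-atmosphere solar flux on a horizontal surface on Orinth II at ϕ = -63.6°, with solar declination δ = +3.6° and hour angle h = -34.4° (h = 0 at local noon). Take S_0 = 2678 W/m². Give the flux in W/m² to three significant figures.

830 W/m²

cos θ_z = sin ϕ sin δ + cos ϕ cos δ cos h = -0.056242 + 0.366151 = 0.309909.
Flux = S_0 · cos θ_z = 2678 × 0.309909 = 829.9 W/m².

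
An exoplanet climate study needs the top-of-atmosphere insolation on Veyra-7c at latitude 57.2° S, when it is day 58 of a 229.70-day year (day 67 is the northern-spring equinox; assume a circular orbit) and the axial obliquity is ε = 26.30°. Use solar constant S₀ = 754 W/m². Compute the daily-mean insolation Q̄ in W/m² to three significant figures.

Q̄ ≈ 165 W/m²

Solar longitude: λ_s = 360° × (58 − 67)/229.70 = -14.105°, i.e. -14.105° + 360° = 345.895°.
sin δ = sin 26.30° × sin 345.895° = -0.10798, so δ = -6.199°.
cos H₀ = −tan(-57.2°) tan(-6.199°) = -0.1685, H₀ = 1.7401 rad.
Bracket: H₀ sin φ sin δ + cos φ cos δ sin H₀ = 1.7401×-0.84057×-0.10798 + 0.54171×0.99415×0.98570 = 0.157940 + 0.530840 = 0.688780.
Q̄ = (S₀/π) × [bracket] = (754/π) × 0.688780 = 165.3 W/m².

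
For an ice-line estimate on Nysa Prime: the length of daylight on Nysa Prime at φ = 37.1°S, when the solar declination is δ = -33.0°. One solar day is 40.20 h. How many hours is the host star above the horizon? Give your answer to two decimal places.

26.67 h

cos H₀ = −tan φ · tan δ = −tan(-37.1°) × tan(-33.000°) = -0.4911, so H₀ = 2.0842 rad = 119.42°.
Daylight = 2H₀/(2π) × 40.20 h = (2.0842/π) × 40.20 = 26.67 h.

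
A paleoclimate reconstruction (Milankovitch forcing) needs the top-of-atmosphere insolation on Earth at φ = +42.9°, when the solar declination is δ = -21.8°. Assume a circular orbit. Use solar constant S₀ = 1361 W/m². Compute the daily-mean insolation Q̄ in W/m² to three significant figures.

cos H₀ = −tan(+42.9°) tan(-21.800°) = 0.3717, H₀ = 1.1900 rad.
Bracket: H₀ sin φ sin δ + cos φ cos δ sin H₀ = 1.1900×0.68072×-0.37137 + 0.73254×0.92849×0.92836 = -0.300831 + 0.631430 = 0.330599.
Q̄ = (S₀/π) × [bracket] = (1361/π) × 0.330599 = 143.2 W/m².

Q̄ ≈ 143 W/m²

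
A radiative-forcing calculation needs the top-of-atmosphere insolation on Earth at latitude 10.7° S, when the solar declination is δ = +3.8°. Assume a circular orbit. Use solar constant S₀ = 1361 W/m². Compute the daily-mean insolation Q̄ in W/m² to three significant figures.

cos H₀ = −tan(-10.7°) tan(+3.800°) = 0.0126, H₀ = 1.5582 rad.
Bracket: H₀ sin φ sin δ + cos φ cos δ sin H₀ = 1.5582×-0.18567×0.06627 + 0.98261×0.99780×0.99992 = -0.019173 + 0.980370 = 0.961197.
Q̄ = (S₀/π) × [bracket] = (1361/π) × 0.961197 = 416.4 W/m².

Q̄ ≈ 416 W/m²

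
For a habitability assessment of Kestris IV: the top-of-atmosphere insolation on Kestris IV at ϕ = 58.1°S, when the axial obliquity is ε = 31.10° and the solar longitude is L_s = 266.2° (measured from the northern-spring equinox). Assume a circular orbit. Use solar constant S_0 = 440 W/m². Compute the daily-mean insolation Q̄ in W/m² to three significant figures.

Solar declination: sin δ = sin ε · sin L_s = sin 31.10° × sin 266.2° = -0.51540, so δ = -31.024°.
cos h₀ = −tan(-58.1°) tan(-31.024°) = -0.9662, h₀ = 2.8810 rad.
Bracket: h₀ sin ϕ sin δ + cos ϕ cos δ sin h₀ = 2.8810×-0.84897×-0.51540 + 0.52844×0.85695×0.25764 = 1.260608 + 0.116671 = 1.377279.
Q̄ = (S_0/π) × [bracket] = (440/π) × 1.377279 = 192.9 W/m².

Q̄ ≈ 193 W/m²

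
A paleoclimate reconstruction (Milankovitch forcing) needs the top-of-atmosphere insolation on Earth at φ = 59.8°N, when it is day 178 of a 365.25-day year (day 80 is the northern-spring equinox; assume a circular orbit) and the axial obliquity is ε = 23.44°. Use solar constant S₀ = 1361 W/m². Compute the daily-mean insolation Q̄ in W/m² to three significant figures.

Q̄ ≈ 490 W/m²

Solar longitude: λ_s = 360° × (178 − 80)/365.25 = 96.591°.
sin δ = sin 23.44° × sin 96.591° = 0.39516, so δ = +23.276°.
cos H₀ = −tan(+59.8°) tan(+23.276°) = -0.7391, H₀ = 2.4025 rad.
Bracket: H₀ sin φ sin δ + cos φ cos δ sin H₀ = 2.4025×0.86427×0.39516 + 0.50302×0.91861×0.67359 = 0.820514 + 0.311252 = 1.131766.
Q̄ = (S₀/π) × [bracket] = (1361/π) × 1.131766 = 490.3 W/m².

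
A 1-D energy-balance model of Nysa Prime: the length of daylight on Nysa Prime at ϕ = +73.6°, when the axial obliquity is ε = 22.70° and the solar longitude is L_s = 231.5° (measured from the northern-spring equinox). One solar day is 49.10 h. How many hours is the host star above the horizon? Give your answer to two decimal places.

Solar declination: sin δ = sin ε · sin L_s = sin 22.70° × sin 231.5° = -0.30201, so δ = -17.579°.
cos h₀ = −tan ϕ · tan δ = 1.0764 ≥ 1, so the host star never rises (polar night) and h₀ = 0.
Daylight = 2h₀/(2π) × 49.10 h = (0.0000/π) × 49.10 = 0.00 h.

0.00 h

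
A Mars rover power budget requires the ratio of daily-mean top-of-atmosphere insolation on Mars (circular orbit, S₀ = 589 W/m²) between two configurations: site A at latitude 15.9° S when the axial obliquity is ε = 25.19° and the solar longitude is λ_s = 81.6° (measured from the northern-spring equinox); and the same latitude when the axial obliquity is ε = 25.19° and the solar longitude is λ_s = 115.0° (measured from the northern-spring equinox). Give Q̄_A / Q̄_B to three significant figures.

— Configuration A (φ=-15.9°):
Solar declination: sin δ = sin ε · sin λ_s = sin 25.19° × sin 81.6° = 0.42106, so δ = +24.901°.
cos H₀ = −tan(-15.9°) tan(+24.901°) = 0.1322, H₀ = 1.4382 rad.
Bracket: H₀ sin φ sin δ + cos φ cos δ sin H₀ = 1.4382×-0.27396×0.42106 + 0.96174×0.90703×0.99122 = -0.165902 + 0.864668 = 0.698766.
Q̄ = (S₀/π) × [bracket] = (589/π) × 0.698766 = 131.01 W/m².
— Configuration B (φ=-15.9°):
Solar declination: sin δ = sin ε · sin λ_s = sin 25.19° × sin 115.0° = 0.38574, so δ = +22.690°.
cos H₀ = −tan(-15.9°) tan(+22.690°) = 0.1191, H₀ = 1.4514 rad.
Bracket: H₀ sin φ sin δ + cos φ cos δ sin H₀ = 1.4514×-0.27396×0.38574 + 0.96174×0.92261×0.99288 = -0.153380 + 0.880993 = 0.727613.
Q̄ = (S₀/π) × [bracket] = (589/π) × 0.727613 = 136.42 W/m².
Ratio Q̄_A / Q̄_B = 131.01 / 136.42 = 0.9603.

Q̄_A / Q̄_B ≈ 0.960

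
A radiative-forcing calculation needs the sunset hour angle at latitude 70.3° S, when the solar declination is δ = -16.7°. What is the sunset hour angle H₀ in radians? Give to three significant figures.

H₀ = 2.56 rad

cos H₀ = −tan φ · tan δ = −tan(-70.3°) × tan(-16.700°) = -0.8379, so H₀ = 2.5642 rad = 146.92°.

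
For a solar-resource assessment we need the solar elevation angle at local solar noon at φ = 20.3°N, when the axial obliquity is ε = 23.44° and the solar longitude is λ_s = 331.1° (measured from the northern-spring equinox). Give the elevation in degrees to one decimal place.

Solar declination: sin δ = sin ε · sin λ_s = sin 23.44° × sin 331.1° = -0.19224, so δ = -11.084°.
At local noon the hour angle is zero, so the zenith angle equals |φ − δ| = |+20.3° − (-11.084°)| = 31.384°.
Elevation = 90° − 31.384° = 58.6°.

58.6°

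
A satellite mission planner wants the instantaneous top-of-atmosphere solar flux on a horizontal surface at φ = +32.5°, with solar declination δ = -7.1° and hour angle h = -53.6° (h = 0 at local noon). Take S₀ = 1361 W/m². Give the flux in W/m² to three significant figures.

586 W/m²

cos θ_z = sin φ sin δ + cos φ cos δ cos h = -0.066411 + 0.496647 = 0.430236.
Flux = S₀ · cos θ_z = 1361 × 0.430236 = 585.6 W/m².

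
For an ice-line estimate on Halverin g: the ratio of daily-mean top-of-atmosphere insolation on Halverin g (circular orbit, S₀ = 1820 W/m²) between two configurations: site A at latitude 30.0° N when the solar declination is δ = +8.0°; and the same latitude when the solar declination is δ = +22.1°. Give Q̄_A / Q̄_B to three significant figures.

Q̄_A / Q̄_B ≈ 0.866

— Configuration A (φ=+30.0°):
cos H₀ = −tan(+30.0°) tan(+8.000°) = -0.0811, H₀ = 1.6520 rad.
Bracket: H₀ sin φ sin δ + cos φ cos δ sin H₀ = 1.6520×0.50000×0.13917 + 0.86603×0.99027×0.99670 = 0.114954 + 0.854773 = 0.969727.
Q̄ = (S₀/π) × [bracket] = (1820/π) × 0.969727 = 561.79 W/m².
— Configuration B (φ=+30.0°):
cos H₀ = −tan(+30.0°) tan(+22.100°) = -0.2344, H₀ = 1.8074 rad.
Bracket: H₀ sin φ sin δ + cos φ cos δ sin H₀ = 1.8074×0.50000×0.37622 + 0.86603×0.92653×0.97213 = 0.339990 + 0.780040 = 1.120030.
Q̄ = (S₀/π) × [bracket] = (1820/π) × 1.120030 = 648.86 W/m².
Ratio Q̄_A / Q̄_B = 561.79 / 648.86 = 0.8658.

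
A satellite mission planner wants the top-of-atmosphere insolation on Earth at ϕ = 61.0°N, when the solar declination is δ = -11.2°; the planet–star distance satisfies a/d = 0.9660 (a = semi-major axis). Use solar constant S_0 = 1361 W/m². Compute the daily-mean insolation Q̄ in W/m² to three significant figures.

cos h₀ = −tan(+61.0°) tan(-11.200°) = 0.3572, h₀ = 1.2055 rad.
Bracket: h₀ sin ϕ sin δ + cos ϕ cos δ sin h₀ = 1.2055×0.87462×-0.19423 + 0.48481×0.98096×0.93402 = -0.204787 + 0.444201 = 0.239414.
Inverse-square distance factor (a/d)² = 0.9660² = 0.933156.
Q̄ = (S_0/π) × 0.933156 × [bracket] = (1361/π) × 0.933156 × 0.239414 = 96.79 W/m².

Q̄ ≈ 96.8 W/m²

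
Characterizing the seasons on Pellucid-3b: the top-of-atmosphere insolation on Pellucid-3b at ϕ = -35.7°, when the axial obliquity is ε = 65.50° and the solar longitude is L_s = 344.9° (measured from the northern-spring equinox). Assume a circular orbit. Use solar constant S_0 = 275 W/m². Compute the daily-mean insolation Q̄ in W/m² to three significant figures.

Solar declination: sin δ = sin ε · sin L_s = sin 65.50° × sin 344.9° = -0.23705, so δ = -13.712°.
cos h₀ = −tan(-35.7°) tan(-13.712°) = -0.1753, h₀ = 1.7470 rad.
Bracket: h₀ sin ϕ sin δ + cos ϕ cos δ sin h₀ = 1.7470×-0.58354×-0.23705 + 0.81208×0.97150×0.98451 = 0.241659 + 0.776715 = 1.018374.
Q̄ = (S_0/π) × [bracket] = (275/π) × 1.018374 = 89.14 W/m².

Q̄ ≈ 89.1 W/m²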